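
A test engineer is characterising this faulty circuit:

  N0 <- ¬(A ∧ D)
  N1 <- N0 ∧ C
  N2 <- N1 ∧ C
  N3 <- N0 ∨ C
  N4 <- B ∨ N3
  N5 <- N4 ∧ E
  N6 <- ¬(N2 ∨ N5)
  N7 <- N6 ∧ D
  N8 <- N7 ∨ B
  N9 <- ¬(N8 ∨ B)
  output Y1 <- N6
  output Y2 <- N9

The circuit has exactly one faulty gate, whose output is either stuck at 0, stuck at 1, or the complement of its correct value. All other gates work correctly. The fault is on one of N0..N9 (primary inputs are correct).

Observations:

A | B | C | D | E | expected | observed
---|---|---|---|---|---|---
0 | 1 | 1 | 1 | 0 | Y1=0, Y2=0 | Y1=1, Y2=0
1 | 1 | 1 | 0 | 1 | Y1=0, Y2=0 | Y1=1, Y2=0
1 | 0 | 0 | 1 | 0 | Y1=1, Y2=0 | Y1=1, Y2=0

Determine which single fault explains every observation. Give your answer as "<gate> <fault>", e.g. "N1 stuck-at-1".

N6 stuck-at-1

Fault-free values for test 1 (A=0, B=1, C=1, D=1, E=0): N0=1, N1=1, N2=1, N3=1, N4=1, N5=0, N6=0, N7=0, N8=1, N9=0, giving Y1=0, Y2=0. Observed Y1=1, Y2=0.
Test 1: faults giving observed Y1=1, Y2=0 are {N0 stuck-at-0, N0 inverted output, N1 stuck-at-0, N1 inverted output, N2 stuck-at-0, N2 inverted output, N6 stuck-at-1, N6 inverted output}.
Test 2 (A=1, B=1, C=1, D=0, E=1): fault-free N0=1, N1=1, N2=1, N3=1, N4=1, N5=1, N6=0, N7=0, N8=1, N9=0 → Y1=0, Y2=0; observed Y1=1, Y2=0. Eliminates N0 stuck-at-0, N0 inverted output, N1 stuck-at-0, N1 inverted output, N2 stuck-at-0, N2 inverted output.
Test 3 (A=1, B=0, C=0, D=1, E=0): fault-free N0=0, N1=0, N2=0, N3=0, N4=0, N5=0, N6=1, N7=1, N8=1, N9=0 → Y1=1, Y2=0; observed Y1=1, Y2=0. Eliminates N6 inverted output.
Only N6 stuck-at-1 is consistent with every test.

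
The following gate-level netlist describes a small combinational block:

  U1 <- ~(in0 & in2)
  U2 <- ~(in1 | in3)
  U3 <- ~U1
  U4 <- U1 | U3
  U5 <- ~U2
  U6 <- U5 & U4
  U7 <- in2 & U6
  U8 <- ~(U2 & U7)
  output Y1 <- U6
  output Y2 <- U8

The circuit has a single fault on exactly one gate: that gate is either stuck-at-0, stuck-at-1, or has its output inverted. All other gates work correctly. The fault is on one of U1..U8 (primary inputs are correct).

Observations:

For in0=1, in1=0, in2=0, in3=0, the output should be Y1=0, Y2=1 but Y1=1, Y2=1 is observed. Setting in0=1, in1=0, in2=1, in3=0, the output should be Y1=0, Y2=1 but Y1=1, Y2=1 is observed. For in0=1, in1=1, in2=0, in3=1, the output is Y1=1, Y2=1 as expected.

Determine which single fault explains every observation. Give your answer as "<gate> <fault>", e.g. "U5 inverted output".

U2 stuck-at-0

Fault-free values for test 1 (in0=1, in1=0, in2=0, in3=0): U1=1, U2=1, U3=0, U4=1, U5=0, U6=0, U7=0, U8=1, giving Y1=0, Y2=1. Observed Y1=1, Y2=1.
Test 1: faults giving observed Y1=1, Y2=1 are {U2 stuck-at-0, U2 inverted output, U5 stuck-at-1, U5 inverted output, U6 stuck-at-1, U6 inverted output}.
Test 2 (in0=1, in1=0, in2=1, in3=0): fault-free U1=0, U2=1, U3=1, U4=1, U5=0, U6=0, U7=0, U8=1 → Y1=0, Y2=1; observed Y1=1, Y2=1. Eliminates U5 stuck-at-1, U5 inverted output, U6 stuck-at-1, U6 inverted output.
Test 3 (in0=1, in1=1, in2=0, in3=1): fault-free U1=1, U2=0, U3=0, U4=1, U5=1, U6=1, U7=0, U8=1 → Y1=1, Y2=1; observed Y1=1, Y2=1. Eliminates U2 inverted output.
Only U2 stuck-at-0 is consistent with every test.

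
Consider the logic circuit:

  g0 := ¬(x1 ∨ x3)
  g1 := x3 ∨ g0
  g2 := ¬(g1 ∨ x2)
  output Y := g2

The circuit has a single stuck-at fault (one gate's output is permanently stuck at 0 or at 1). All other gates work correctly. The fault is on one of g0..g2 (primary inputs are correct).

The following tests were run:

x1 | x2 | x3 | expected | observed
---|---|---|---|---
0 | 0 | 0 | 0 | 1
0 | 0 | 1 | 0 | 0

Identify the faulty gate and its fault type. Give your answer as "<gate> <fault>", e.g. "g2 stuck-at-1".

Fault-free values for test 1 (x1=0, x2=0, x3=0): g0=1, g1=1, g2=0, giving Y=0. Observed 1.
Test 1: faults giving observed 1 are {g0 stuck-at-0, g1 stuck-at-0, g2 stuck-at-1}.
Test 2 (x1=0, x2=0, x3=1): fault-free g0=0, g1=1, g2=0 → 0; observed 0. Eliminates g1 stuck-at-0, g2 stuck-at-1.
Only g0 stuck-at-0 is consistent with every test.

g0 stuck-at-0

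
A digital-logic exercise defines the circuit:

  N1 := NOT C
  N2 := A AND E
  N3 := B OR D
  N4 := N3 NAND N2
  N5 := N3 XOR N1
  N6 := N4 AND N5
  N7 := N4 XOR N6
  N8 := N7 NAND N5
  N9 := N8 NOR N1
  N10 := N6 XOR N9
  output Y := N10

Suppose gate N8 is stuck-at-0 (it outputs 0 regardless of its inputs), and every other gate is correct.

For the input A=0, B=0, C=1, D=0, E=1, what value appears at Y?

1

Propagate with N8 forced: N1=0, N2=0, N3=0, N4=1, N5=0, N6=0, N7=1, N8=0 [stuck-at-0], N9=1, N10=1.
So Y = 1. (Without the fault it would be 0.)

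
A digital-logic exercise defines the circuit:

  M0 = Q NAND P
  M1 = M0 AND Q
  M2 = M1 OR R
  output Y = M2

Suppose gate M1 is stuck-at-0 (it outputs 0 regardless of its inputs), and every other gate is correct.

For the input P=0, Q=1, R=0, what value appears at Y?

0

Propagate with M1 forced: M0=1, M1=0 [stuck-at-0], M2=0.
So Y = 0. (Without the fault it would be 1.)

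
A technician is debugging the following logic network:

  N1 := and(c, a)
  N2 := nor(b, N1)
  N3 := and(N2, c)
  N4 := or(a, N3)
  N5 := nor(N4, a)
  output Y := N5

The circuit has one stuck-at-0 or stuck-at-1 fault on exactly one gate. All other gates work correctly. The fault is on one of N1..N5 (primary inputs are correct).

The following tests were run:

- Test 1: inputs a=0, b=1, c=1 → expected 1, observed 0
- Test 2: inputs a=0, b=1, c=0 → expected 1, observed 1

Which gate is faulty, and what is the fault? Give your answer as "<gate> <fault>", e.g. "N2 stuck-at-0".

N2 stuck-at-1

Fault-free values for test 1 (a=0, b=1, c=1): N1=0, N2=0, N3=0, N4=0, N5=1, giving Y=1. Observed 0.
Test 1: faults giving observed 0 are {N2 stuck-at-1, N3 stuck-at-1, N4 stuck-at-1, N5 stuck-at-0}.
Test 2 (a=0, b=1, c=0): fault-free N1=0, N2=0, N3=0, N4=0, N5=1 → 1; observed 1. Eliminates N3 stuck-at-1, N4 stuck-at-1, N5 stuck-at-0.
Only N2 stuck-at-1 is consistent with every test.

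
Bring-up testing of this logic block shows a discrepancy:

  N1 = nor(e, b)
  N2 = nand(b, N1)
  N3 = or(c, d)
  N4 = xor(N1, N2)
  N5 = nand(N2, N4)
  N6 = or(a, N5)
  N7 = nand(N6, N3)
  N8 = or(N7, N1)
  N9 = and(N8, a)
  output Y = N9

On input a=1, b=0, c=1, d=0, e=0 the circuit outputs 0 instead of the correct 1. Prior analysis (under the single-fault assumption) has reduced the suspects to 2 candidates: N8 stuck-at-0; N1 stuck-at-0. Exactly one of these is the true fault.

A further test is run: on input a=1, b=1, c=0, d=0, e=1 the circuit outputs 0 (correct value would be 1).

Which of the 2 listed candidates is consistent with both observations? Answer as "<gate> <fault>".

Evaluate each candidate on input a=1, b=1, c=0, d=0, e=1:
  N8 stuck-at-0: N1=0, N2=1, N3=0, N4=1, N5=0, N6=1, N7=1, N8=0 [stuck-at-0], N9=0 → 0 — matches
  N1 stuck-at-0: N1=0 [stuck-at-0], N2=1, N3=0, N4=1, N5=0, N6=1, N7=1, N8=1, N9=1 → 1 — eliminated
Only N8 stuck-at-0 reproduces the observed 0.

N8 stuck-at-0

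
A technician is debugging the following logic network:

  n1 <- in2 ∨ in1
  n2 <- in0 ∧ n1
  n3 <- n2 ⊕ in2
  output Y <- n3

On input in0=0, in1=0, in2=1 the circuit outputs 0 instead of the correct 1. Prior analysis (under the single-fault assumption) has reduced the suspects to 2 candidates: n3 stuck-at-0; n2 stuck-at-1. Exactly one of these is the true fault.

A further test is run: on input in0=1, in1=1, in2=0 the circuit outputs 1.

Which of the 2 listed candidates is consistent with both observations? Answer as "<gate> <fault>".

n2 stuck-at-1

Evaluate each candidate on input in0=1, in1=1, in2=0:
  n3 stuck-at-0: n1=1, n2=1, n3=0 [stuck-at-0] → 0 — eliminated
  n2 stuck-at-1: n1=1, n2=1 [stuck-at-1], n3=1 → 1 — matches
Only n2 stuck-at-1 reproduces the observed 1.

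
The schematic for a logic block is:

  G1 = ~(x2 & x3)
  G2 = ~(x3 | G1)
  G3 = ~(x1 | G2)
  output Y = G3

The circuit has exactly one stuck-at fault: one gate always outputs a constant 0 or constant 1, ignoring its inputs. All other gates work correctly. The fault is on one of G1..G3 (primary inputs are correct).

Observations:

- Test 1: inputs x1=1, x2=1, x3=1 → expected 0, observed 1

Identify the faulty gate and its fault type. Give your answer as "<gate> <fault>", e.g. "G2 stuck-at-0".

G3 stuck-at-1

Fault-free values for test 1 (x1=1, x2=1, x3=1): G1=0, G2=0, G3=0, giving Y=0. Observed 1.
Test 1: faults giving observed 1 are {G3 stuck-at-1}.
Only G3 stuck-at-1 is consistent with every test.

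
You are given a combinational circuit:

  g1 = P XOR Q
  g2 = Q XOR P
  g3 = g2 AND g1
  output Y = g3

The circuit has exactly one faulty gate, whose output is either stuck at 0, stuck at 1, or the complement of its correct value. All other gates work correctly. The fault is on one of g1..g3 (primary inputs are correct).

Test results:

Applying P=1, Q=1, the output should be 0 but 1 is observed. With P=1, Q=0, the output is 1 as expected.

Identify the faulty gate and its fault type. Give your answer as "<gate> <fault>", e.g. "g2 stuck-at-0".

Fault-free values for test 1 (P=1, Q=1): g1=0, g2=0, g3=0, giving Y=0. Observed 1.
Test 1: faults giving observed 1 are {g3 stuck-at-1, g3 inverted output}.
Test 2 (P=1, Q=0): fault-free g1=1, g2=1, g3=1 → 1; observed 1. Eliminates g3 inverted output.
Only g3 stuck-at-1 is consistent with every test.

g3 stuck-at-1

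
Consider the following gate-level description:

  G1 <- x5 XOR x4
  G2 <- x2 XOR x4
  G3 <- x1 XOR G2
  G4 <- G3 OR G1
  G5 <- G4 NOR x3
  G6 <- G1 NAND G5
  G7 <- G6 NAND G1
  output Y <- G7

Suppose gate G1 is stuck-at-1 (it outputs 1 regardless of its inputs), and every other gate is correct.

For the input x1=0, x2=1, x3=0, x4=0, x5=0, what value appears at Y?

0

Propagate with G1 forced: G1=1 [stuck-at-1], G2=1, G3=1, G4=1, G5=0, G6=1, G7=0.
So Y = 0. (Without the fault it would be 1.)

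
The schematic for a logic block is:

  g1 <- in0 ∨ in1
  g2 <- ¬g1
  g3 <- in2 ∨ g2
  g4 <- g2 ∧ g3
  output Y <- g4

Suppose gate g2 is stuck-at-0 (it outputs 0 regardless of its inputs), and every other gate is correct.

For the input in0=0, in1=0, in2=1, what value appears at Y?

0

Propagate with g2 forced: g1=0, g2=0 [stuck-at-0], g3=1, g4=0.
So Y = 0. (Without the fault it would be 1.)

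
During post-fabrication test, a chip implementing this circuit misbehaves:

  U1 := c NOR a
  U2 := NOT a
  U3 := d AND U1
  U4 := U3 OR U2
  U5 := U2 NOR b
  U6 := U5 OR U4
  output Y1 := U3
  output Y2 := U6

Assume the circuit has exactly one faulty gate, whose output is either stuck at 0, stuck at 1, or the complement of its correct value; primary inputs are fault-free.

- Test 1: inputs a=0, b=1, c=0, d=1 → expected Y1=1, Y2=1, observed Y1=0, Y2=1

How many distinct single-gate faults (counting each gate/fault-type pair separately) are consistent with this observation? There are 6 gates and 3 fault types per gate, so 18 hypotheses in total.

Fault-free: U1=1, U2=1, U3=1, U4=1, U5=0, U6=1 → Y1=1, Y2=1. Observed Y1=0, Y2=1.
  U1: stuck-at-0, inverted output ✓; others ✗
  U2: none of the 3 fault types match ✗
  U3: stuck-at-0, inverted output ✓; others ✗
  U4: none of the 3 fault types match ✗
  U5: none of the 3 fault types match ✗
  U6: none of the 3 fault types match ✗
Consistent faults: {U1 stuck-at-0, U1 inverted output, U3 stuck-at-0, U3 inverted output} — 4 in all.

4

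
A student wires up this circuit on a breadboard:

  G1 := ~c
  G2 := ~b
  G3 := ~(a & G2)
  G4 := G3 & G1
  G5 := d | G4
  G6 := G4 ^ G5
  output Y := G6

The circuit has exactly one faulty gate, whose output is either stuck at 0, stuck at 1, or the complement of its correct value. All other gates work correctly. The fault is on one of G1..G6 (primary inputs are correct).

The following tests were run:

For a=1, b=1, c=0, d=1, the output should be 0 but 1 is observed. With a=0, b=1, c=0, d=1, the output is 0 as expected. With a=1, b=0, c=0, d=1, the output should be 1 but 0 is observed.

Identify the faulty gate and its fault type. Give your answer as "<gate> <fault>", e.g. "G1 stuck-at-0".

G2 inverted output

Fault-free values for test 1 (a=1, b=1, c=0, d=1): G1=1, G2=0, G3=1, G4=1, G5=1, G6=0, giving Y=0. Observed 1.
Test 1: faults giving observed 1 are {G1 stuck-at-0, G1 inverted output, G2 stuck-at-1, G2 inverted output, G3 stuck-at-0, G3 inverted output, G4 stuck-at-0, G4 inverted output, G5 stuck-at-0, G5 inverted output, G6 stuck-at-1, G6 inverted output}.
Test 2 (a=0, b=1, c=0, d=1): fault-free G1=1, G2=0, G3=1, G4=1, G5=1, G6=0 → 0; observed 0. Eliminates G1 stuck-at-0, G1 inverted output, G3 stuck-at-0, G3 inverted output, G4 stuck-at-0, G4 inverted output, G5 stuck-at-0, G5 inverted output, G6 stuck-at-1, G6 inverted output.
Test 3 (a=1, b=0, c=0, d=1): fault-free G1=1, G2=1, G3=0, G4=0, G5=1, G6=1 → 1; observed 0. Eliminates G2 stuck-at-1.
Only G2 inverted output is consistent with every test.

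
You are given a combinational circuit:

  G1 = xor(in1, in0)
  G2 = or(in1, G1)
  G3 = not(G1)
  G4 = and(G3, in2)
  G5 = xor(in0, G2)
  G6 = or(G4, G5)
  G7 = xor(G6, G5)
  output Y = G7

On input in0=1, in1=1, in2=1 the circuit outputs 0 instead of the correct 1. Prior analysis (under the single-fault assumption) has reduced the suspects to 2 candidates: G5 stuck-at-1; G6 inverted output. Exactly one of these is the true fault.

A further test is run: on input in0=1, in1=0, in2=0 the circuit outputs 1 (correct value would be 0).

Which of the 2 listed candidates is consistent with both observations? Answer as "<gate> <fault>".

Evaluate each candidate on input in0=1, in1=0, in2=0:
  G5 stuck-at-1: G1=1, G2=1, G3=0, G4=0, G5=1 [stuck-at-1], G6=1, G7=0 → 0 — eliminated
  G6 inverted output: G1=1, G2=1, G3=0, G4=0, G5=0, G6=1 [inverted output], G7=1 → 1 — matches
Only G6 inverted output reproduces the observed 1.

G6 inverted output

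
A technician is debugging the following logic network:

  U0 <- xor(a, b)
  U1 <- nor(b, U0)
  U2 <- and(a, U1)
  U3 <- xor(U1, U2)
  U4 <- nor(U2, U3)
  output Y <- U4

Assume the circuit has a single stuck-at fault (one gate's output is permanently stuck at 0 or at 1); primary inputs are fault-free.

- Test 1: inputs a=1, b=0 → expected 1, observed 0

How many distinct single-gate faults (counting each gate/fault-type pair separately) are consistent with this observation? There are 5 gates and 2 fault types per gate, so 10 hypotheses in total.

Fault-free: U0=1, U1=0, U2=0, U3=0, U4=1 → 1. Observed 0.
  U0 stuck-at-0: output 0 ✓
  U0 stuck-at-1: output 1 ✗
  U1 stuck-at-0: output 1 ✗
  U1 stuck-at-1: output 0 ✓
  U2 stuck-at-0: output 1 ✗
  U2 stuck-at-1: output 0 ✓
  U3 stuck-at-0: output 1 ✗
  U3 stuck-at-1: output 0 ✓
  U4 stuck-at-0: output 0 ✓
  U4 stuck-at-1: output 1 ✗
Consistent faults: {U0 stuck-at-0, U1 stuck-at-1, U2 stuck-at-1, U3 stuck-at-1, U4 stuck-at-0} — 5 in all.

5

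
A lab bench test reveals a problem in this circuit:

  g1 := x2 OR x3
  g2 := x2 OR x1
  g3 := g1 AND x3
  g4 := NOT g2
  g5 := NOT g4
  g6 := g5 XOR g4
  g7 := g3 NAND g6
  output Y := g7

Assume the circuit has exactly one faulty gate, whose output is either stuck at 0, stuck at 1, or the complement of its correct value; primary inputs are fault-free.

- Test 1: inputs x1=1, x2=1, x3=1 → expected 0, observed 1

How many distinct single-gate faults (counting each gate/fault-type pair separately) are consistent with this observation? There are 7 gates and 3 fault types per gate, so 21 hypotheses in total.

10

Fault-free: g1=1, g2=1, g3=1, g4=0, g5=1, g6=1, g7=0 → 0. Observed 1.
  g1: stuck-at-0, inverted output ✓; others ✗
  g2: none of the 3 fault types match ✗
  g3: stuck-at-0, inverted output ✓; others ✗
  g4: none of the 3 fault types match ✗
  g5: stuck-at-0, inverted output ✓; others ✗
  g6: stuck-at-0, inverted output ✓; others ✗
  g7: stuck-at-1, inverted output ✓; others ✗
Consistent faults: {g1 stuck-at-0, g1 inverted output, g3 stuck-at-0, g3 inverted output, g5 stuck-at-0, g5 inverted output, g6 stuck-at-0, g6 inverted output, g7 stuck-at-1, g7 inverted output} — 10 in all.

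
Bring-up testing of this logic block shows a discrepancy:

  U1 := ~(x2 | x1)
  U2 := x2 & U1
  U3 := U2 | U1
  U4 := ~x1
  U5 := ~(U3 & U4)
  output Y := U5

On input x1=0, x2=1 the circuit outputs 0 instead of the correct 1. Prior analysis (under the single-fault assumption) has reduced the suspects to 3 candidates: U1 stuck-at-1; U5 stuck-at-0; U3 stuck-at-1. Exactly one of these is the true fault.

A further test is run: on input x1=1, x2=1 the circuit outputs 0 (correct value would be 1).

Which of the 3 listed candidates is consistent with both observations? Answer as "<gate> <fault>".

U5 stuck-at-0

Evaluate each candidate on input x1=1, x2=1:
  U1 stuck-at-1: U1=1 [stuck-at-1], U2=1, U3=1, U4=0, U5=1 → 1 — eliminated
  U5 stuck-at-0: U1=0, U2=0, U3=0, U4=0, U5=0 [stuck-at-0] → 0 — matches
  U3 stuck-at-1: U1=0, U2=0, U3=1 [stuck-at-1], U4=0, U5=1 → 1 — eliminated
Only U5 stuck-at-0 reproduces the observed 0.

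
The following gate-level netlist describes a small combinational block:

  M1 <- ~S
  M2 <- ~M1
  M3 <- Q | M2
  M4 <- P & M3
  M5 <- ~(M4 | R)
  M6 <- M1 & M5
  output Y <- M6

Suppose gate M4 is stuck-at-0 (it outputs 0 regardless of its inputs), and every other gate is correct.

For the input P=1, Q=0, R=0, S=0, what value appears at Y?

1

Propagate with M4 forced: M1=1, M2=0, M3=0, M4=0 [stuck-at-0], M5=1, M6=1.
So Y = 1. (Same as the fault-free value — the fault is masked on this input.)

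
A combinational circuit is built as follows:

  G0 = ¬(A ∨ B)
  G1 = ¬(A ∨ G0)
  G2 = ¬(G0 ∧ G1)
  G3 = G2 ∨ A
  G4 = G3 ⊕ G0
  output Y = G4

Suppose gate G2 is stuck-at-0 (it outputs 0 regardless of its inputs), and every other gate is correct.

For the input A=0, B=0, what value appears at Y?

1

Propagate with G2 forced: G0=1, G1=0, G2=0 [stuck-at-0], G3=0, G4=1.
So Y = 1. (Without the fault it would be 0.)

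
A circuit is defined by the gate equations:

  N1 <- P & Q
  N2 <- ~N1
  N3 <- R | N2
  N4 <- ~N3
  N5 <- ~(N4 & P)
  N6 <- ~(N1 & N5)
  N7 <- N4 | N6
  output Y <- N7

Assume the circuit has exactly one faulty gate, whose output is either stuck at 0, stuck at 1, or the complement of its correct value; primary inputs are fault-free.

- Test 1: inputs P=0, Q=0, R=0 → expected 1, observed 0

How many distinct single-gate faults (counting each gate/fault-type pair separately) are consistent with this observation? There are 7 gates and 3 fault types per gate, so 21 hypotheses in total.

Fault-free: N1=0, N2=1, N3=1, N4=0, N5=1, N6=1, N7=1 → 1. Observed 0.
  N1: none of the 3 fault types match ✗
  N2: none of the 3 fault types match ✗
  N3: none of the 3 fault types match ✗
  N4: none of the 3 fault types match ✗
  N5: none of the 3 fault types match ✗
  N6: stuck-at-0, inverted output ✓; others ✗
  N7: stuck-at-0, inverted output ✓; others ✗
Consistent faults: {N6 stuck-at-0, N6 inverted output, N7 stuck-at-0, N7 inverted output} — 4 in all.

4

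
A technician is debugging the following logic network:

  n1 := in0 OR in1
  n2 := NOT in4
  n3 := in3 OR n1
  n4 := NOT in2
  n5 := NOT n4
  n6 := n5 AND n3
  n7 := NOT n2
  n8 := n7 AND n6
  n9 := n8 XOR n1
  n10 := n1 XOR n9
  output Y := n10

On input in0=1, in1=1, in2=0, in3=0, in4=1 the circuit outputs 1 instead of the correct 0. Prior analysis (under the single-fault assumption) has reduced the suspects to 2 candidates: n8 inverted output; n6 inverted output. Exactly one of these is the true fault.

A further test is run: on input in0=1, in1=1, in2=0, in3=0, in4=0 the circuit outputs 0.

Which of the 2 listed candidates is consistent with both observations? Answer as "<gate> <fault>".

n6 inverted output

Evaluate each candidate on input in0=1, in1=1, in2=0, in3=0, in4=0:
  n8 inverted output: n1=1, n2=1, n3=1, n4=1, n5=0, n6=0, n7=0, n8=1 [inverted output], n9=0, n10=1 → 1 — eliminated
  n6 inverted output: n1=1, n2=1, n3=1, n4=1, n5=0, n6=1 [inverted output], n7=0, n8=0, n9=1, n10=0 → 0 — matches
Only n6 inverted output reproduces the observed 0.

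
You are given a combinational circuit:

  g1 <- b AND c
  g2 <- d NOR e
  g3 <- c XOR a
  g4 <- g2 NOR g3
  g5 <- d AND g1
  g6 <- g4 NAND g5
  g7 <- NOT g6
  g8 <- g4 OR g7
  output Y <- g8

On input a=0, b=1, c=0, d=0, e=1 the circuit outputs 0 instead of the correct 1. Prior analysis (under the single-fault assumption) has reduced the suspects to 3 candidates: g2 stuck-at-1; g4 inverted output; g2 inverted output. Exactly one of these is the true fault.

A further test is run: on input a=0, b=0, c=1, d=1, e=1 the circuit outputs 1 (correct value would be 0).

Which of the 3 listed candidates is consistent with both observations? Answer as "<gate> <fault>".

g4 inverted output

Evaluate each candidate on input a=0, b=0, c=1, d=1, e=1:
  g2 stuck-at-1: g1=0, g2=1 [stuck-at-1], g3=1, g4=0, g5=0, g6=1, g7=0, g8=0 → 0 — eliminated
  g4 inverted output: g1=0, g2=0, g3=1, g4=1 [inverted output], g5=0, g6=1, g7=0, g8=1 → 1 — matches
  g2 inverted output: g1=0, g2=1 [inverted output], g3=1, g4=0, g5=0, g6=1, g7=0, g8=0 → 0 — eliminated
Only g4 inverted output reproduces the observed 1.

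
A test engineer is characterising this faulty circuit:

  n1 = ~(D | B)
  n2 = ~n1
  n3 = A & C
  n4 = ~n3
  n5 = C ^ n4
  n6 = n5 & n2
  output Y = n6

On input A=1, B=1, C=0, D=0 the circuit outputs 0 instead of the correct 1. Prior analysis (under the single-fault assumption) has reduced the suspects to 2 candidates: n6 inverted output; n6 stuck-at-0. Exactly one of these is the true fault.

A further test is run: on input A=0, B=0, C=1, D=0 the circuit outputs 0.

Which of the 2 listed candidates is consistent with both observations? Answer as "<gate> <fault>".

n6 stuck-at-0

Evaluate each candidate on input A=0, B=0, C=1, D=0:
  n6 inverted output: n1=1, n2=0, n3=0, n4=1, n5=0, n6=1 [inverted output] → 1 — eliminated
  n6 stuck-at-0: n1=1, n2=0, n3=0, n4=1, n5=0, n6=0 [stuck-at-0] → 0 — matches
Only n6 stuck-at-0 reproduces the observed 0.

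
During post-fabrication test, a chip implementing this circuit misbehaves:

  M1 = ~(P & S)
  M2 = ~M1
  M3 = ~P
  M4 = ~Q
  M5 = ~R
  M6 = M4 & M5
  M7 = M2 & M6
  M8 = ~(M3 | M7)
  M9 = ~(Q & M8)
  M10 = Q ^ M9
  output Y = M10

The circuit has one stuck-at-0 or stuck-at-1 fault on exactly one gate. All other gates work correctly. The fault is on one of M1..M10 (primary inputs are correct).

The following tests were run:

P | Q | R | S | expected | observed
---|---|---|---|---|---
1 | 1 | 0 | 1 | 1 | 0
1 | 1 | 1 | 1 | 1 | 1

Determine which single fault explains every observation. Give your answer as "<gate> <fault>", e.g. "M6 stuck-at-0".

M4 stuck-at-1

Fault-free values for test 1 (P=1, Q=1, R=0, S=1): M1=0, M2=1, M3=0, M4=0, M5=1, M6=0, M7=0, M8=1, M9=0, M10=1, giving Y=1. Observed 0.
Test 1: faults giving observed 0 are {M3 stuck-at-1, M4 stuck-at-1, M6 stuck-at-1, M7 stuck-at-1, M8 stuck-at-0, M9 stuck-at-1, M10 stuck-at-0}.
Test 2 (P=1, Q=1, R=1, S=1): fault-free M1=0, M2=1, M3=0, M4=0, M5=0, M6=0, M7=0, M8=1, M9=0, M10=1 → 1; observed 1. Eliminates M3 stuck-at-1, M6 stuck-at-1, M7 stuck-at-1, M8 stuck-at-0, M9 stuck-at-1, M10 stuck-at-0.
Only M4 stuck-at-1 is consistent with every test.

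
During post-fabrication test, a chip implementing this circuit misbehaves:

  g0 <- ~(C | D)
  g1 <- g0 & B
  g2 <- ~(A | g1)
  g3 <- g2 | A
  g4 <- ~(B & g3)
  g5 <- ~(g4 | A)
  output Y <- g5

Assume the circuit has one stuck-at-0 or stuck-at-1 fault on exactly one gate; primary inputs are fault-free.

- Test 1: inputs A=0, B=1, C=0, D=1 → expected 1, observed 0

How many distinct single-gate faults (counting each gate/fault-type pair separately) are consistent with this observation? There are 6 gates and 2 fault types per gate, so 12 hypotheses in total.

Fault-free: g0=0, g1=0, g2=1, g3=1, g4=0, g5=1 → 1. Observed 0.
  g0 stuck-at-0: output 1 ✗
  g0 stuck-at-1: output 0 ✓
  g1 stuck-at-0: output 1 ✗
  g1 stuck-at-1: output 0 ✓
  g2 stuck-at-0: output 0 ✓
  g2 stuck-at-1: output 1 ✗
  g3 stuck-at-0: output 0 ✓
  g3 stuck-at-1: output 1 ✗
  g4 stuck-at-0: output 1 ✗
  g4 stuck-at-1: output 0 ✓
  g5 stuck-at-0: output 0 ✓
  g5 stuck-at-1: output 1 ✗
Consistent faults: {g0 stuck-at-1, g1 stuck-at-1, g2 stuck-at-0, g3 stuck-at-0, g4 stuck-at-1, g5 stuck-at-0} — 6 in all.

6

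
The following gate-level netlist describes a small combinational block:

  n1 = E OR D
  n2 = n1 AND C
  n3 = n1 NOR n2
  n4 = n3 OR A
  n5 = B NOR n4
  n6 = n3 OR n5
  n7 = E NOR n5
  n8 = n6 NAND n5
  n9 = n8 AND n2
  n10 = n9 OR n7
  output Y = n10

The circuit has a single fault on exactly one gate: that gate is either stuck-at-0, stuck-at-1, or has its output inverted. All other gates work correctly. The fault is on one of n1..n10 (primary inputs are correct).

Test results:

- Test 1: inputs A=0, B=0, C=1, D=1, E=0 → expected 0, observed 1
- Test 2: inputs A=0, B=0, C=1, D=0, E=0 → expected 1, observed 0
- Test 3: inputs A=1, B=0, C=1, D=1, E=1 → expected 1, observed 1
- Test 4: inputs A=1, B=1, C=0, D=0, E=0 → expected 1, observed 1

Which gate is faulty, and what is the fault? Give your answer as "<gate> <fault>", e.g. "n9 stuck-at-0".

Fault-free values for test 1 (A=0, B=0, C=1, D=1, E=0): n1=1, n2=1, n3=0, n4=0, n5=1, n6=1, n7=0, n8=0, n9=0, n10=0, giving Y=0. Observed 1.
Test 1: faults giving observed 1 are {n1 stuck-at-0, n1 inverted output, n3 stuck-at-1, n3 inverted output, n4 stuck-at-1, n4 inverted output, n5 stuck-at-0, n5 inverted output, n6 stuck-at-0, n6 inverted output, n7 stuck-at-1, n7 inverted output, n8 stuck-at-1, n8 inverted output, n9 stuck-at-1, n9 inverted output, n10 stuck-at-1, n10 inverted output}.
Test 2 (A=0, B=0, C=1, D=0, E=0): fault-free n1=0, n2=0, n3=1, n4=1, n5=0, n6=1, n7=1, n8=1, n9=0, n10=1 → 1; observed 0. Eliminates n1 stuck-at-0, n3 stuck-at-1, n4 stuck-at-1, n5 stuck-at-0, n6 stuck-at-0, n6 inverted output, n7 stuck-at-1, n8 stuck-at-1, n8 inverted output, n9 stuck-at-1, n9 inverted output, n10 stuck-at-1.
Test 3 (A=1, B=0, C=1, D=1, E=1): fault-free n1=1, n2=1, n3=0, n4=1, n5=0, n6=0, n7=0, n8=1, n9=1, n10=1 → 1; observed 1. Eliminates n1 inverted output, n4 inverted output, n5 inverted output, n10 inverted output.
Test 4 (A=1, B=1, C=0, D=0, E=0): fault-free n1=0, n2=0, n3=1, n4=1, n5=0, n6=1, n7=1, n8=1, n9=0, n10=1 → 1; observed 1. Eliminates n7 inverted output.
Only n3 inverted output is consistent with every test.

n3 inverted output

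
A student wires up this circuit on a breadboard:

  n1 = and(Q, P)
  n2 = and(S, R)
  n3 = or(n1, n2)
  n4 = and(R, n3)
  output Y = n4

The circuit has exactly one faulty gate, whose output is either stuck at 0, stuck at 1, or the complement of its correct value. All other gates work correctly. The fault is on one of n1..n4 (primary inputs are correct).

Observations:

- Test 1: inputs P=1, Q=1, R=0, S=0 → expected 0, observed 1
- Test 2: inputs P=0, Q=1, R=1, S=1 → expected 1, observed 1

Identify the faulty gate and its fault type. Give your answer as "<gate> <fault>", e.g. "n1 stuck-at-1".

Fault-free values for test 1 (P=1, Q=1, R=0, S=0): n1=1, n2=0, n3=1, n4=0, giving Y=0. Observed 1.
Test 1: faults giving observed 1 are {n4 stuck-at-1, n4 inverted output}.
Test 2 (P=0, Q=1, R=1, S=1): fault-free n1=0, n2=1, n3=1, n4=1 → 1; observed 1. Eliminates n4 inverted output.
Only n4 stuck-at-1 is consistent with every test.

n4 stuck-at-1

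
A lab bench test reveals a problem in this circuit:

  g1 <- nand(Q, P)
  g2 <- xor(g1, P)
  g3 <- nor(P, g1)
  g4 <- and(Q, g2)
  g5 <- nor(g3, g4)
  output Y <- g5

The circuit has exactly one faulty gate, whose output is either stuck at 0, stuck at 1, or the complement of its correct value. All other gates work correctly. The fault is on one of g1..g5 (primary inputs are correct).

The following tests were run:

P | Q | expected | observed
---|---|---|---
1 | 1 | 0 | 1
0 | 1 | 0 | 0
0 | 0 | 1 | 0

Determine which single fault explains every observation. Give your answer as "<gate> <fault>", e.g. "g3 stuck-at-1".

Fault-free values for test 1 (P=1, Q=1): g1=0, g2=1, g3=0, g4=1, g5=0, giving Y=0. Observed 1.
Test 1: faults giving observed 1 are {g1 stuck-at-1, g1 inverted output, g2 stuck-at-0, g2 inverted output, g4 stuck-at-0, g4 inverted output, g5 stuck-at-1, g5 inverted output}.
Test 2 (P=0, Q=1): fault-free g1=1, g2=1, g3=0, g4=1, g5=0 → 0; observed 0. Eliminates g2 stuck-at-0, g2 inverted output, g4 stuck-at-0, g4 inverted output, g5 stuck-at-1, g5 inverted output.
Test 3 (P=0, Q=0): fault-free g1=1, g2=1, g3=0, g4=0, g5=1 → 1; observed 0. Eliminates g1 stuck-at-1.
Only g1 inverted output is consistent with every test.

g1 inverted output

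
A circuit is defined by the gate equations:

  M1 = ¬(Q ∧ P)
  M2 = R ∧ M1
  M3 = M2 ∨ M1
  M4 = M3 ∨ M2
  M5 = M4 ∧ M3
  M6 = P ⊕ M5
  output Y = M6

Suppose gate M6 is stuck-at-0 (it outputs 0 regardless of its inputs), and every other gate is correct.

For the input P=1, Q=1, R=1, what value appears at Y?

Propagate with M6 forced: M1=0, M2=0, M3=0, M4=0, M5=0, M6=0 [stuck-at-0].
So Y = 0. (Without the fault it would be 1.)

0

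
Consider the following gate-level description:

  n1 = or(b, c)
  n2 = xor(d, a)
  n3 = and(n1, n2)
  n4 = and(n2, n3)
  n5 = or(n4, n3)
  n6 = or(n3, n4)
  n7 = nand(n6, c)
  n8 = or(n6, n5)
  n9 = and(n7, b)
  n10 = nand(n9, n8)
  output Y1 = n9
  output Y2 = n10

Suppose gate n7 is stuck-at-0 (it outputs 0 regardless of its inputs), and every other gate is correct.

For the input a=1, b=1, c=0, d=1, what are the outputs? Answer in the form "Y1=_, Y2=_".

Y1=0, Y2=1

Propagate with n7 forced: n1=1, n2=0, n3=0, n4=0, n5=0, n6=0, n7=0 [stuck-at-0], n8=0, n9=0, n10=1.
So the outputs are Y1=0, Y2=1. (Without the fault they would be Y1=1, Y2=1.)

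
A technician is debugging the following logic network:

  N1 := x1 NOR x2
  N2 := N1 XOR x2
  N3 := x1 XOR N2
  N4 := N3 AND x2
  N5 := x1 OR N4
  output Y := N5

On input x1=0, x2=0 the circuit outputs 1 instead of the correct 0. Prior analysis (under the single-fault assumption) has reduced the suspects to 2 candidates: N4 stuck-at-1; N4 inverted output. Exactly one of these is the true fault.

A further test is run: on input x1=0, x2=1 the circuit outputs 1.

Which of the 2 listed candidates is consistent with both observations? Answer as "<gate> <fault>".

N4 stuck-at-1

Evaluate each candidate on input x1=0, x2=1:
  N4 stuck-at-1: N1=0, N2=1, N3=1, N4=1 [stuck-at-1], N5=1 → 1 — matches
  N4 inverted output: N1=0, N2=1, N3=1, N4=0 [inverted output], N5=0 → 0 — eliminated
Only N4 stuck-at-1 reproduces the observed 1.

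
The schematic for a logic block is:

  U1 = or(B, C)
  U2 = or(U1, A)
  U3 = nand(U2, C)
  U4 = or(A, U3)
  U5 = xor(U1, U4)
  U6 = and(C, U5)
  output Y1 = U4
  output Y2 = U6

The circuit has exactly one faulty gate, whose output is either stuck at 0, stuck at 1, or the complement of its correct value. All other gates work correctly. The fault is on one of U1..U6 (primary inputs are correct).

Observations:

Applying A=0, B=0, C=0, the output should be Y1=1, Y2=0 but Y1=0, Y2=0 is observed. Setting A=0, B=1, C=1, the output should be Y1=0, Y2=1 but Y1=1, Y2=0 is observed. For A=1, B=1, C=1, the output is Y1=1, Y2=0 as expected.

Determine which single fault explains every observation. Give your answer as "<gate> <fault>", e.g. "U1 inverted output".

Fault-free values for test 1 (A=0, B=0, C=0): U1=0, U2=0, U3=1, U4=1, U5=1, U6=0, giving Y1=1, Y2=0. Observed Y1=0, Y2=0.
Test 1: faults giving observed Y1=0, Y2=0 are {U3 stuck-at-0, U3 inverted output, U4 stuck-at-0, U4 inverted output}.
Test 2 (A=0, B=1, C=1): fault-free U1=1, U2=1, U3=0, U4=0, U5=1, U6=1 → Y1=0, Y2=1; observed Y1=1, Y2=0. Eliminates U3 stuck-at-0, U4 stuck-at-0.
Test 3 (A=1, B=1, C=1): fault-free U1=1, U2=1, U3=0, U4=1, U5=0, U6=0 → Y1=1, Y2=0; observed Y1=1, Y2=0. Eliminates U4 inverted output.
Only U3 inverted output is consistent with every test.

U3 inverted output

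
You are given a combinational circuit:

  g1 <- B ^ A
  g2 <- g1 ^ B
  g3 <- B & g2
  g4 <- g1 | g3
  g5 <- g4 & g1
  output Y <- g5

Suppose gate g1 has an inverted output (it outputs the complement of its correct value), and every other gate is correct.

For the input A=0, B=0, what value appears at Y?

1

Propagate with g1 forced: g1=1 [inverted output], g2=1, g3=0, g4=1, g5=1.
So Y = 1. (Without the fault it would be 0.)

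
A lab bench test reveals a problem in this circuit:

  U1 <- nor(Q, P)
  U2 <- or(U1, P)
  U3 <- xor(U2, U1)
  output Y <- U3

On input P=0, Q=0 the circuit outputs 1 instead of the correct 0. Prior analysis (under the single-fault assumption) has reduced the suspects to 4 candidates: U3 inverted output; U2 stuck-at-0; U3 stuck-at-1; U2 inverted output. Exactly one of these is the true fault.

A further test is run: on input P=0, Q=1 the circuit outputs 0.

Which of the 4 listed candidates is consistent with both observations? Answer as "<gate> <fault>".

U2 stuck-at-0

Evaluate each candidate on input P=0, Q=1:
  U3 inverted output: U1=0, U2=0, U3=1 [inverted output] → 1 — eliminated
  U2 stuck-at-0: U1=0, U2=0 [stuck-at-0], U3=0 → 0 — matches
  U3 stuck-at-1: U1=0, U2=0, U3=1 [stuck-at-1] → 1 — eliminated
  U2 inverted output: U1=0, U2=1 [inverted output], U3=1 → 1 — eliminated
Only U2 stuck-at-0 reproduces the observed 0.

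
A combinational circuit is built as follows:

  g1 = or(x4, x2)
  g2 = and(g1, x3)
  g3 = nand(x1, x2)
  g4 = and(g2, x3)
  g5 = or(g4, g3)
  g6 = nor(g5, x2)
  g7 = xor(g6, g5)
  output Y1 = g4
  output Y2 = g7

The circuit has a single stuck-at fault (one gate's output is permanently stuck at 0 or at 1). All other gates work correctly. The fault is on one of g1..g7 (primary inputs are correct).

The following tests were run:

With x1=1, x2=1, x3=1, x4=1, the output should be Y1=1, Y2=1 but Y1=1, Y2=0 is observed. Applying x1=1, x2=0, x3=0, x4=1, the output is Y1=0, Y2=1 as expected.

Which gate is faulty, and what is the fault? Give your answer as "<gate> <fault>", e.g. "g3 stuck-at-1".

Fault-free values for test 1 (x1=1, x2=1, x3=1, x4=1): g1=1, g2=1, g3=0, g4=1, g5=1, g6=0, g7=1, giving Y1=1, Y2=1. Observed Y1=1, Y2=0.
Test 1: faults giving observed Y1=1, Y2=0 are {g5 stuck-at-0, g6 stuck-at-1, g7 stuck-at-0}.
Test 2 (x1=1, x2=0, x3=0, x4=1): fault-free g1=1, g2=0, g3=1, g4=0, g5=1, g6=0, g7=1 → Y1=0, Y2=1; observed Y1=0, Y2=1. Eliminates g6 stuck-at-1, g7 stuck-at-0.
Only g5 stuck-at-0 is consistent with every test.

g5 stuck-at-0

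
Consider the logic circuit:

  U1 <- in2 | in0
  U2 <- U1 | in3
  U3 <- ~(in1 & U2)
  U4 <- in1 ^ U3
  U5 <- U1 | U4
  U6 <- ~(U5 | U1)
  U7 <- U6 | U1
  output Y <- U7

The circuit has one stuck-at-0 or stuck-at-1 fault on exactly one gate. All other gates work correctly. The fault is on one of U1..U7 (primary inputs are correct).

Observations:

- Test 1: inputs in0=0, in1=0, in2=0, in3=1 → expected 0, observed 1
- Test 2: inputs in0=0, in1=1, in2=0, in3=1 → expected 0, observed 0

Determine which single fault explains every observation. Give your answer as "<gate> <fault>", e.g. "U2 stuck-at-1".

U3 stuck-at-0

Fault-free values for test 1 (in0=0, in1=0, in2=0, in3=1): U1=0, U2=1, U3=1, U4=1, U5=1, U6=0, U7=0, giving Y=0. Observed 1.
Test 1: faults giving observed 1 are {U1 stuck-at-1, U3 stuck-at-0, U4 stuck-at-0, U5 stuck-at-0, U6 stuck-at-1, U7 stuck-at-1}.
Test 2 (in0=0, in1=1, in2=0, in3=1): fault-free U1=0, U2=1, U3=0, U4=1, U5=1, U6=0, U7=0 → 0; observed 0. Eliminates U1 stuck-at-1, U4 stuck-at-0, U5 stuck-at-0, U6 stuck-at-1, U7 stuck-at-1.
Only U3 stuck-at-0 is consistent with every test.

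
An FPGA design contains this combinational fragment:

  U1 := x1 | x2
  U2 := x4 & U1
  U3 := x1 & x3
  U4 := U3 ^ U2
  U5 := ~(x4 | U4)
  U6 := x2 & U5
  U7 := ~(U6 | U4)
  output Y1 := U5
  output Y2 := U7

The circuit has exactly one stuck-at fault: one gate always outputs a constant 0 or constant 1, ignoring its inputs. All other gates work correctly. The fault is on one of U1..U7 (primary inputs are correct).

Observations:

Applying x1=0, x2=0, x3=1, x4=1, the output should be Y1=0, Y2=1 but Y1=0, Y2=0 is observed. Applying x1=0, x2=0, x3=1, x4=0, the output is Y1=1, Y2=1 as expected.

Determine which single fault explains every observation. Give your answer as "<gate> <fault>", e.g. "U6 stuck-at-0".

U1 stuck-at-1

Fault-free values for test 1 (x1=0, x2=0, x3=1, x4=1): U1=0, U2=0, U3=0, U4=0, U5=0, U6=0, U7=1, giving Y1=0, Y2=1. Observed Y1=0, Y2=0.
Test 1: faults giving observed Y1=0, Y2=0 are {U1 stuck-at-1, U2 stuck-at-1, U3 stuck-at-1, U4 stuck-at-1, U6 stuck-at-1, U7 stuck-at-0}.
Test 2 (x1=0, x2=0, x3=1, x4=0): fault-free U1=0, U2=0, U3=0, U4=0, U5=1, U6=0, U7=1 → Y1=1, Y2=1; observed Y1=1, Y2=1. Eliminates U2 stuck-at-1, U3 stuck-at-1, U4 stuck-at-1, U6 stuck-at-1, U7 stuck-at-0.
Only U1 stuck-at-1 is consistent with every test.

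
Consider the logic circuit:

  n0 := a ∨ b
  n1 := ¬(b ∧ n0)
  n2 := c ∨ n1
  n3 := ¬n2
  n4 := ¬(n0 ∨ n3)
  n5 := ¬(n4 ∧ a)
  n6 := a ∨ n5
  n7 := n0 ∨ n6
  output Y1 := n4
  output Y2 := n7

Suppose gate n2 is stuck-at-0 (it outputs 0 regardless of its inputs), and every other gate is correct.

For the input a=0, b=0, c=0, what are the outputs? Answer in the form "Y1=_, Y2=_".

Propagate with n2 forced: n0=0, n1=1, n2=0 [stuck-at-0], n3=1, n4=0, n5=1, n6=1, n7=1.
So the outputs are Y1=0, Y2=1. (Without the fault they would be Y1=1, Y2=1.)

Y1=0, Y2=1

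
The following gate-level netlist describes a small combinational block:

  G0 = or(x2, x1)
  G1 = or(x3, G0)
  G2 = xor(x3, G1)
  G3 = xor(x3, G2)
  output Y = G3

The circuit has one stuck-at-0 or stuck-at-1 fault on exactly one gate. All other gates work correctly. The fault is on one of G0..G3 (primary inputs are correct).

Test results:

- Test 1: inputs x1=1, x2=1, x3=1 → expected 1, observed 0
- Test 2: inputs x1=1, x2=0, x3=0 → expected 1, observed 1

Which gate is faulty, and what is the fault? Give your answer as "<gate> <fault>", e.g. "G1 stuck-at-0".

G2 stuck-at-1

Fault-free values for test 1 (x1=1, x2=1, x3=1): G0=1, G1=1, G2=0, G3=1, giving Y=1. Observed 0.
Test 1: faults giving observed 0 are {G1 stuck-at-0, G2 stuck-at-1, G3 stuck-at-0}.
Test 2 (x1=1, x2=0, x3=0): fault-free G0=1, G1=1, G2=1, G3=1 → 1; observed 1. Eliminates G1 stuck-at-0, G3 stuck-at-0.
Only G2 stuck-at-1 is consistent with every test.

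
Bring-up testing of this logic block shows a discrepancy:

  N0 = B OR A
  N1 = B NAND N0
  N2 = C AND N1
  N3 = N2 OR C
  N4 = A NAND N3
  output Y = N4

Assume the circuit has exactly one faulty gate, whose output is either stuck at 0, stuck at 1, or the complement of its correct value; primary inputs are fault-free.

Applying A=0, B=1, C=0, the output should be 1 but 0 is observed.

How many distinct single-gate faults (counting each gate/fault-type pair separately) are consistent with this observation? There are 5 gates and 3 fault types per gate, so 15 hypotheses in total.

2

Fault-free: N0=1, N1=0, N2=0, N3=0, N4=1 → 1. Observed 0.
  N0: none of the 3 fault types match ✗
  N1: none of the 3 fault types match ✗
  N2: none of the 3 fault types match ✗
  N3: none of the 3 fault types match ✗
  N4: stuck-at-0, inverted output ✓; others ✗
Consistent faults: {N4 stuck-at-0, N4 inverted output} — 2 in all.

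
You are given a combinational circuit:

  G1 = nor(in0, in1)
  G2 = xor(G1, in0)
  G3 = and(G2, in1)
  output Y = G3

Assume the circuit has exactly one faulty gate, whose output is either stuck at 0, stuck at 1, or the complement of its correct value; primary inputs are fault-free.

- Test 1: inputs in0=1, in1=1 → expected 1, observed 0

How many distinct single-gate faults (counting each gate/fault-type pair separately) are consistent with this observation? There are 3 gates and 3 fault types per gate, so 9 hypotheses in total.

Fault-free: G1=0, G2=1, G3=1 → 1. Observed 0.
  G1 stuck-at-0: output 1 ✗
  G1 stuck-at-1: output 0 ✓
  G1 inverted output: output 0 ✓
  G2 stuck-at-0: output 0 ✓
  G2 stuck-at-1: output 1 ✗
  G2 inverted output: output 0 ✓
  G3 stuck-at-0: output 0 ✓
  G3 stuck-at-1: output 1 ✗
  G3 inverted output: output 0 ✓
Consistent faults: {G1 stuck-at-1, G1 inverted output, G2 stuck-at-0, G2 inverted output, G3 stuck-at-0, G3 inverted output} — 6 in all.

6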